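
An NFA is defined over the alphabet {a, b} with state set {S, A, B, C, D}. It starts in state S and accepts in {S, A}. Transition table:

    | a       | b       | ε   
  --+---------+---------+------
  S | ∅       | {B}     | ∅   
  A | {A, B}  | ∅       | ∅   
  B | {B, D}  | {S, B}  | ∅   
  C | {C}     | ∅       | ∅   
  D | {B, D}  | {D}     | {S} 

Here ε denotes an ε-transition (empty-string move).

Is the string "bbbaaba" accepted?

Yes

Start in {S}.
Read 'b': {S} → {B}.
Read 'b': {B} → {S, B}.
Read 'b': {S, B} → {S, B}.
Read 'a': {S, B} → {S, B, D}.
Read 'a': {S, B, D} → {S, B, D}.
Read 'b': {S, B, D} → {S, B, D}.
Read 'a': {S, B, D} → {S, B, D}.
The final set {S, B, D} contains the accepting state S.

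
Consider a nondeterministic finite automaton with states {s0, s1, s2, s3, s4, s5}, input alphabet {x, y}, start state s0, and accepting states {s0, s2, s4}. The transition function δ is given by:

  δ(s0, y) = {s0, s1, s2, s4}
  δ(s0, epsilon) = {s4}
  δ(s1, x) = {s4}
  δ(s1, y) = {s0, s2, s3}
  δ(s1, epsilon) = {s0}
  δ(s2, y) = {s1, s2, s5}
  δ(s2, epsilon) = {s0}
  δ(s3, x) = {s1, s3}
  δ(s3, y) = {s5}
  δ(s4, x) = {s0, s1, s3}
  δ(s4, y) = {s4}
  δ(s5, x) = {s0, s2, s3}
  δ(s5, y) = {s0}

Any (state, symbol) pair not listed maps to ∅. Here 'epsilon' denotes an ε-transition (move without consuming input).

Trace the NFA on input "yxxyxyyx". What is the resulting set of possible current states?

Start: ε-closure({s0}) = {s0, s4}.
Read 'y': {s0, s4} → {s0, s1, s2, s4}.
Read 'x': {s0, s1, s2, s4} → {s0, s1, s3, s4}.
Read 'x': {s0, s1, s3, s4} → {s0, s1, s3, s4}.
Read 'y': {s0, s1, s3, s4} → {s0, s1, s2, s3, s4, s5}.
Read 'x': {s0, s1, s2, s3, s4, s5} → {s0, s1, s2, s3, s4}.
Read 'y': {s0, s1, s2, s3, s4} → {s0, s1, s2, s3, s4, s5}.
Read 'y': {s0, s1, s2, s3, s4, s5} → {s0, s1, s2, s3, s4, s5}.
Read 'x': {s0, s1, s2, s3, s4, s5} → {s0, s1, s2, s3, s4}.

{s0, s1, s2, s3, s4}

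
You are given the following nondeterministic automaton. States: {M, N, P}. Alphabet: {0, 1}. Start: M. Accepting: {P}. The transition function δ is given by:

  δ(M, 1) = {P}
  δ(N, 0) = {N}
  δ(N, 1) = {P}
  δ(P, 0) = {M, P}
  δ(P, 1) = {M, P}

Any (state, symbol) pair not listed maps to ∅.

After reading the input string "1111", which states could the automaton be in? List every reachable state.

{M, P}

Start in {M}.
Read '1': M→{P}; now {P}.
Read '1': P→{M, P}; now {M, P}.
Read '1': M→{P}, P→{M, P}; now {M, P}.
Read '1': M→{P}, P→{M, P}; now {M, P}.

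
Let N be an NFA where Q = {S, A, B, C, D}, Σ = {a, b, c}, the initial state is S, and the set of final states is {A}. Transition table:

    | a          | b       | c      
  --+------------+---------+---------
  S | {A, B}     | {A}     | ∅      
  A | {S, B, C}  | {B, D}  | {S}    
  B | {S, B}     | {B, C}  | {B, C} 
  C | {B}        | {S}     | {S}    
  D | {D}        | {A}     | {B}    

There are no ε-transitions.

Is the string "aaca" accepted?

Start in {S}.
Read 'a': {S} → {A, B}.
Read 'a': {A, B} → {S, B, C}.
Read 'c': {S, B, C} → {S, B, C}.
Read 'a': {S, B, C} → {S, A, B}.
The final set {S, A, B} contains the accepting state A.

Yes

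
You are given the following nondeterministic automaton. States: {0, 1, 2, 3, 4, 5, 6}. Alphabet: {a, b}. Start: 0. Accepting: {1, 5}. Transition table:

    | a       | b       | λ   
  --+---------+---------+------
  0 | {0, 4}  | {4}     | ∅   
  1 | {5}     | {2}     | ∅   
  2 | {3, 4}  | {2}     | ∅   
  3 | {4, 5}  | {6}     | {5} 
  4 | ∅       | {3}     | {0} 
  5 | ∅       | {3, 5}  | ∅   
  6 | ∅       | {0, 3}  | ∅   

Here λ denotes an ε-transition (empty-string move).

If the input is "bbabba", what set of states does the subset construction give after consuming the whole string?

Start in {0}.
Read 'b': 0→{4}; union {4}; ε-closure = {0, 4}.
Read 'b': 0→{4}, 4→{3}; union {3, 4}; ε-closure = {0, 3, 4, 5}.
Read 'a': 0→{0, 4}, 3→{4, 5}, 4→∅, 5→∅; now {0, 4, 5}.
Read 'b': 0→{4}, 4→{3}, 5→{3, 5}; union {3, 4, 5}; ε-closure = {0, 3, 4, 5}.
Read 'b': 0→{4}, 3→{6}, 4→{3}, 5→{3, 5}; union {3, 4, 5, 6}; ε-closure = {0, 3, 4, 5, 6}.
Read 'a': 0→{0, 4}, 3→{4, 5}, 4→∅, 5→∅, 6→∅; now {0, 4, 5}.

{0, 4, 5}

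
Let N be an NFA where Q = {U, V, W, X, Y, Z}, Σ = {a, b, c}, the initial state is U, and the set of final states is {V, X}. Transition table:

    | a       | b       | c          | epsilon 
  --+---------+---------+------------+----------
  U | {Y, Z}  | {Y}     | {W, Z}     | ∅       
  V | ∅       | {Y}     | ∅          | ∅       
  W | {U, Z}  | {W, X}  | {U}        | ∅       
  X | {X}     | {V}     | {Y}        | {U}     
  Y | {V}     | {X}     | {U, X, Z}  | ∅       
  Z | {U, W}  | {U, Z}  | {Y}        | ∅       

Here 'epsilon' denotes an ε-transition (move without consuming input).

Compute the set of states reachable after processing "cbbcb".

{U, V, W, X, Y, Z}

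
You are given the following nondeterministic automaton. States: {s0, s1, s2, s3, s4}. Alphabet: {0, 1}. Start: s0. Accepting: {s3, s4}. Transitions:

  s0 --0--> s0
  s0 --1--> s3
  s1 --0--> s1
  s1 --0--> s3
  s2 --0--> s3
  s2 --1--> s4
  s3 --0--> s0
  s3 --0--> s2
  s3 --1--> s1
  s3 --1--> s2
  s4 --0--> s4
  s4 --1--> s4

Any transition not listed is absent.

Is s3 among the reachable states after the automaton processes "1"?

Yes

Start in {s0}.
Read '1': s0→{s3}; now {s3}.
State s3 is in {s3}.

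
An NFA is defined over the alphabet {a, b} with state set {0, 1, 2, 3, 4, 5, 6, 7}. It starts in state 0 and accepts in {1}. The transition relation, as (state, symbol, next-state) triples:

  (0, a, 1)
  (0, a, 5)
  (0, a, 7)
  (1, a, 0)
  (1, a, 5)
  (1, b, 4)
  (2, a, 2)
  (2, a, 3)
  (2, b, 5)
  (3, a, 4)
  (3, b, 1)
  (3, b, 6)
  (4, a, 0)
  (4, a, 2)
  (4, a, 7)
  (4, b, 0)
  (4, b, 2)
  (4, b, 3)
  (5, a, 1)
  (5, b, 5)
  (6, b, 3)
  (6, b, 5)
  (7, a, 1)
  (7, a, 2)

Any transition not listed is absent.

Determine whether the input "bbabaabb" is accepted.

Start in {0}.
Read 'b': 0→∅; now ∅.
The set is empty and remains empty for the remaining 7 symbols.
The final set ∅ contains no accepting state.

No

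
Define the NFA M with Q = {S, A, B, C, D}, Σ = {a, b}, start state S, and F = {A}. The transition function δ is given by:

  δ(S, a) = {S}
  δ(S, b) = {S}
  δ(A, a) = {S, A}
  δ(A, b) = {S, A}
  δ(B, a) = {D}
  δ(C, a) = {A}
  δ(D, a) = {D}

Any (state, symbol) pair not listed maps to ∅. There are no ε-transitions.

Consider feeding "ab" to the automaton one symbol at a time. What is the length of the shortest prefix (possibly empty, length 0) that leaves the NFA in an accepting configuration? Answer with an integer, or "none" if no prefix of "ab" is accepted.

none

Start in {S}.
Read 'a': {S} → {S}.
Read 'b': {S} → {S}.
No reachable set along the way intersects F.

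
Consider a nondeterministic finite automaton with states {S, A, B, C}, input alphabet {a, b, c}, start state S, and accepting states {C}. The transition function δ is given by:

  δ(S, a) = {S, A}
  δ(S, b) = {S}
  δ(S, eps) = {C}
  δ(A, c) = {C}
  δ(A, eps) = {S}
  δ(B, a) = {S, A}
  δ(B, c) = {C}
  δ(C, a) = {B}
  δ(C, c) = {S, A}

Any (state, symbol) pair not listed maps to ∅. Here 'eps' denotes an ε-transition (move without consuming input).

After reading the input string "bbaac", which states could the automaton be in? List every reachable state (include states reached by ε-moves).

{S, A, C}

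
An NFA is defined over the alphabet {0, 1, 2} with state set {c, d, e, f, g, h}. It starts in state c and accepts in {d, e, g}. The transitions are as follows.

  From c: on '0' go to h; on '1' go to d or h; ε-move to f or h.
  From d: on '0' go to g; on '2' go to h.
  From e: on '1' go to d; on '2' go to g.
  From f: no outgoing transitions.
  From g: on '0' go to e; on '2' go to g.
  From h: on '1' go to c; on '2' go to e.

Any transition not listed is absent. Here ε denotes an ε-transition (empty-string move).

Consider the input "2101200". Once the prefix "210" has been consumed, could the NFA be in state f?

Start: ε-closure({c}) = {c, f, h}.
Read '2': c→∅, f→∅, h→{e}; now {e}.
Read '1': e→{d}; now {d}.
Read '0': d→{g}; now {g}.
State f is not in {g}.

No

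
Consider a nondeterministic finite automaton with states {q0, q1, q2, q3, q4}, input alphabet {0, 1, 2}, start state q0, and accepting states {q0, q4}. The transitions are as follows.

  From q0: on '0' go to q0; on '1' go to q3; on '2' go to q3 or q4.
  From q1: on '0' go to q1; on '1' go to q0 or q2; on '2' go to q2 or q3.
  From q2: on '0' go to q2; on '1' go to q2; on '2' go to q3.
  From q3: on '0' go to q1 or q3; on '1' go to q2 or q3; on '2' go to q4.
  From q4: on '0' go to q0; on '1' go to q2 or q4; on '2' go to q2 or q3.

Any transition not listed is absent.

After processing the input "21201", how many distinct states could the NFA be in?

Start in {q0}.
Read '2': q0→{q3, q4}; now {q3, q4}.
Read '1': q3→{q2, q3}, q4→{q2, q4}; now {q2, q3, q4}.
Read '2': q2→{q3}, q3→{q4}, q4→{q2, q3}; now {q2, q3, q4}.
Read '0': q2→{q2}, q3→{q1, q3}, q4→{q0}; now {q0, q1, q2, q3}.
Read '1': q0→{q3}, q1→{q0, q2}, q2→{q2}, q3→{q2, q3}; now {q0, q2, q3}.
That set has 3 states.

3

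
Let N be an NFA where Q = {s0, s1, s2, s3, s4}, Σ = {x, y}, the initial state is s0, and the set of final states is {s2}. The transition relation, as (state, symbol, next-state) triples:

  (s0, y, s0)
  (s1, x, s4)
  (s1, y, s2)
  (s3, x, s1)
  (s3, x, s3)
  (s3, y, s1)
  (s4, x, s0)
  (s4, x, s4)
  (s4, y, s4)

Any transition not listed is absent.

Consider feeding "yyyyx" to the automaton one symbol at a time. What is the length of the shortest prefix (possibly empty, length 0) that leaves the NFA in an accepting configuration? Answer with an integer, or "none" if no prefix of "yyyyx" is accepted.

none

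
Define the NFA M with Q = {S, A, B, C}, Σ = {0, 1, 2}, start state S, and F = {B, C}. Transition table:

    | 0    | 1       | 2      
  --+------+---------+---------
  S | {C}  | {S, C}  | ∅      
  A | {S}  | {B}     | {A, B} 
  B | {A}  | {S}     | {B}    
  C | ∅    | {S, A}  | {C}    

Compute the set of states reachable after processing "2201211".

∅

Start in {S}.
Read '2': S→∅; now ∅.
The set is empty and remains empty for the remaining 6 symbols.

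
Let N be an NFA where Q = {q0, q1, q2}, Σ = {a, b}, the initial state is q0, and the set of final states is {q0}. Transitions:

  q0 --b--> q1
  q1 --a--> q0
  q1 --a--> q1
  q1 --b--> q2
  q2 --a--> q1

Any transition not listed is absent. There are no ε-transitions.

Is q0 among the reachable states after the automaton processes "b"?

Start in {q0}.
Read 'b': q0→{q1}; now {q1}.
State q0 is not in {q1}.

No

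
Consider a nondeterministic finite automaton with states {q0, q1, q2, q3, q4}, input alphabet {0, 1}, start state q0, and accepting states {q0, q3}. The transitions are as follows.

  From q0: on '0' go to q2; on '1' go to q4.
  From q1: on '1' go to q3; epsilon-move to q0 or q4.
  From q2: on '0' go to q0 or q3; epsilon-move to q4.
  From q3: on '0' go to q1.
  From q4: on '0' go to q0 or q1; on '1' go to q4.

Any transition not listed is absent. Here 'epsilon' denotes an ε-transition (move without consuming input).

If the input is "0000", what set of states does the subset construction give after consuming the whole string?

Start in {q0}.
Read '0': q0→{q2}; union {q2}; ε-closure = {q2, q4}.
Read '0': q2→{q0, q3}, q4→{q0, q1}; union {q0, q1, q3}; ε-closure = {q0, q1, q3, q4}.
Read '0': q0→{q2}, q1→∅, q3→{q1}, q4→{q0, q1}; union {q0, q1, q2}; ε-closure = {q0, q1, q2, q4}.
Read '0': q0→{q2}, q1→∅, q2→{q0, q3}, q4→{q0, q1}; union {q0, q1, q2, q3}; ε-closure = {q0, q1, q2, q3, q4}.

{q0, q1, q2, q3, q4}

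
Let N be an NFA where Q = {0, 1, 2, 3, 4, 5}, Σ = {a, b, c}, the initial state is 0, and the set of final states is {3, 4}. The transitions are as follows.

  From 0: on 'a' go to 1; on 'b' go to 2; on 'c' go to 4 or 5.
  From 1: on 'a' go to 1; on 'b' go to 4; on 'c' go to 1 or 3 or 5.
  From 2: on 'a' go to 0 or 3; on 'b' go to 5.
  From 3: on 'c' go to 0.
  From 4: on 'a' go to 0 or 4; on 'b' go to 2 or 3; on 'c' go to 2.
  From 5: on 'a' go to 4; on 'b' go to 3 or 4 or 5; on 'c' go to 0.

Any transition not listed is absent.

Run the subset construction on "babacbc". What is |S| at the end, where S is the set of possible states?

2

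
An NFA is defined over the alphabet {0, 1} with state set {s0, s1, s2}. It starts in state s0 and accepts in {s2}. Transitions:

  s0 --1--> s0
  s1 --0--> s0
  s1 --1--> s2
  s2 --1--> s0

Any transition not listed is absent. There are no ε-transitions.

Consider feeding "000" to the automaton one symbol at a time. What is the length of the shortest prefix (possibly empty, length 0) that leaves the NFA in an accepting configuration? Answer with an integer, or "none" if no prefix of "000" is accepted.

Start in {s0}.
Read '0': s0→∅; now ∅.
The set is empty and remains empty for the remaining 2 symbols.
No reachable set along the way intersects F.

none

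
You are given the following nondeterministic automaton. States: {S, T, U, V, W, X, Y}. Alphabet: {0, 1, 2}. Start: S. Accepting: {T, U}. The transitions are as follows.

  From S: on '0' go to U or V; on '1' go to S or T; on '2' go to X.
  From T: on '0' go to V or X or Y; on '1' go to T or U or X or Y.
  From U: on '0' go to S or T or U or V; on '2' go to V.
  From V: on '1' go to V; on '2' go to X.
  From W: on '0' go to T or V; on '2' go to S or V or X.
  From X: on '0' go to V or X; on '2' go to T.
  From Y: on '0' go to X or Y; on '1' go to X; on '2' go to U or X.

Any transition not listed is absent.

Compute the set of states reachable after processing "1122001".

{V, X}

Start in {S}.
Read '1': S→{S, T}; now {S, T}.
Read '1': S→{S, T}, T→{T, U, X, Y}; now {S, T, U, X, Y}.
Read '2': S→{X}, T→∅, U→{V}, X→{T}, Y→{U, X}; now {T, U, V, X}.
Read '2': T→∅, U→{V}, V→{X}, X→{T}; now {T, V, X}.
Read '0': T→{V, X, Y}, V→∅, X→{V, X}; now {V, X, Y}.
Read '0': V→∅, X→{V, X}, Y→{X, Y}; now {V, X, Y}.
Read '1': V→{V}, X→∅, Y→{X}; now {V, X}.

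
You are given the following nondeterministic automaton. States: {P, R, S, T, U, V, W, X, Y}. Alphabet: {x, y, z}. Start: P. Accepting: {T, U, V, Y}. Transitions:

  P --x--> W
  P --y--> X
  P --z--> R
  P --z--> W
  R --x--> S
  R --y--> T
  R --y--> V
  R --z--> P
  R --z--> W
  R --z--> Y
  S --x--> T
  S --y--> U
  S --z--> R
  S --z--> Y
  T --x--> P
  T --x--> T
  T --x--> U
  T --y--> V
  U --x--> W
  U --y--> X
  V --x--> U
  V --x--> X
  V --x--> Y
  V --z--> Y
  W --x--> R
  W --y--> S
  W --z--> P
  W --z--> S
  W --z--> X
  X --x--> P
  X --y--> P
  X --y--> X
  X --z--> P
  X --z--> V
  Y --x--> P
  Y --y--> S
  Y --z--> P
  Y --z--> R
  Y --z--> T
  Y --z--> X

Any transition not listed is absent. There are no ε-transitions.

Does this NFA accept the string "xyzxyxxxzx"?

No

Start in {P}.
Read 'x': {P} → {W}.
Read 'y': {W} → {S}.
Read 'z': {S} → {R, Y}.
Read 'x': {R, Y} → {P, S}.
Read 'y': {P, S} → {U, X}.
Read 'x': {U, X} → {P, W}.
Read 'x': {P, W} → {R, W}.
Read 'x': {R, W} → {R, S}.
Read 'z': {R, S} → {P, R, W, Y}.
Read 'x': {P, R, W, Y} → {P, R, S, W}.
The final set {P, R, S, W} contains no accepting state.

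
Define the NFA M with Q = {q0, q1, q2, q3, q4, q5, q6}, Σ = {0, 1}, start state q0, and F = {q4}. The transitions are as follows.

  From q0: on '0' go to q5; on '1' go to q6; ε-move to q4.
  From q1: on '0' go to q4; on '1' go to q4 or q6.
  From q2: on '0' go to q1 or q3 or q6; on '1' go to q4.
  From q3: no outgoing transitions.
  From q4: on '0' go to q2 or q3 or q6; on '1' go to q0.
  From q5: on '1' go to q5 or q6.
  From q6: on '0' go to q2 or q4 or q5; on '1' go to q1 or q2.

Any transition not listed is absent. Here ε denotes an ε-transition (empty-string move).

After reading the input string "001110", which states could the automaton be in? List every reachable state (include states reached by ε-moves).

{q1, q2, q3, q4, q5, q6}

Start: ε-closure({q0}) = {q0, q4}.
Read '0': q0→{q5}, q4→{q2, q3, q6}; now {q2, q3, q5, q6}.
Read '0': q2→{q1, q3, q6}, q3→∅, q5→∅, q6→{q2, q4, q5}; now {q1, q2, q3, q4, q5, q6}.
Read '1': q1→{q4, q6}, q2→{q4}, q3→∅, q4→{q0}, q5→{q5, q6}, q6→{q1, q2}; now {q0, q1, q2, q4, q5, q6}.
Read '1': q0→{q6}, q1→{q4, q6}, q2→{q4}, q4→{q0}, q5→{q5, q6}, q6→{q1, q2}; now {q0, q1, q2, q4, q5, q6}.
Read '1': q0→{q6}, q1→{q4, q6}, q2→{q4}, q4→{q0}, q5→{q5, q6}, q6→{q1, q2}; now {q0, q1, q2, q4, q5, q6}.
Read '0': q0→{q5}, q1→{q4}, q2→{q1, q3, q6}, q4→{q2, q3, q6}, q5→∅, q6→{q2, q4, q5}; now {q1, q2, q3, q4, q5, q6}.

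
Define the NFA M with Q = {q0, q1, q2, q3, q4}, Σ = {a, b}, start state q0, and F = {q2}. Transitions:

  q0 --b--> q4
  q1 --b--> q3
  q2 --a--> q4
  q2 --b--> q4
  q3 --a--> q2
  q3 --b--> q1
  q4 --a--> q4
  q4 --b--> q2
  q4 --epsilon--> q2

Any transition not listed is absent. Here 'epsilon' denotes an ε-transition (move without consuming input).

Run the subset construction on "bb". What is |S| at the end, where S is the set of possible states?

2

Start in {q0}.
Read 'b': q0→{q4}; union {q4}; ε-closure = {q2, q4}.
Read 'b': q2→{q4}, q4→{q2}; now {q2, q4}.
That set has 2 states.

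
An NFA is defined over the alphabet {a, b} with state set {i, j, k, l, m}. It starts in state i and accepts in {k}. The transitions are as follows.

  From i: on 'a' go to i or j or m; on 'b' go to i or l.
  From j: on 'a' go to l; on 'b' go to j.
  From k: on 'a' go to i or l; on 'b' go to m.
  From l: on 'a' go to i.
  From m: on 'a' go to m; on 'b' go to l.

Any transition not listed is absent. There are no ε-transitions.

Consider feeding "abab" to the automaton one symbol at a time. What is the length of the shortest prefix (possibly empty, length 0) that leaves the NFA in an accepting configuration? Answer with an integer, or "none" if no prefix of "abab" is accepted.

Start in {i}.
Read 'a': {i} → {i, j, m}.
Read 'b': {i, j, m} → {i, j, l}.
Read 'a': {i, j, l} → {i, j, l, m}.
Read 'b': {i, j, l, m} → {i, j, l}.
No reachable set along the way intersects F.

none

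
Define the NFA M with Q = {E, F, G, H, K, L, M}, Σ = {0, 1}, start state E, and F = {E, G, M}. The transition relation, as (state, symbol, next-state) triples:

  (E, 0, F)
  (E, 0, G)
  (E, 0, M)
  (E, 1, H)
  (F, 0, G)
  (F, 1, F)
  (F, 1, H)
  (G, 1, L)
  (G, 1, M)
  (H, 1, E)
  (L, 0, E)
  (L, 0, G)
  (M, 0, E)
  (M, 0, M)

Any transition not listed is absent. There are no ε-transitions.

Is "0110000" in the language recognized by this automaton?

Start in {E}.
Read '0': E→{F, G, M}; now {F, G, M}.
Read '1': F→{F, H}, G→{L, M}, M→∅; now {F, H, L, M}.
Read '1': F→{F, H}, H→{E}, L→∅, M→∅; now {E, F, H}.
Read '0': E→{F, G, M}, F→{G}, H→∅; now {F, G, M}.
Read '0': F→{G}, G→∅, M→{E, M}; now {E, G, M}.
Read '0': E→{F, G, M}, G→∅, M→{E, M}; now {E, F, G, M}.
Read '0': E→{F, G, M}, F→{G}, G→∅, M→{E, M}; now {E, F, G, M}.
The final set {E, F, G, M} contains the accepting states E, G, M.

Yes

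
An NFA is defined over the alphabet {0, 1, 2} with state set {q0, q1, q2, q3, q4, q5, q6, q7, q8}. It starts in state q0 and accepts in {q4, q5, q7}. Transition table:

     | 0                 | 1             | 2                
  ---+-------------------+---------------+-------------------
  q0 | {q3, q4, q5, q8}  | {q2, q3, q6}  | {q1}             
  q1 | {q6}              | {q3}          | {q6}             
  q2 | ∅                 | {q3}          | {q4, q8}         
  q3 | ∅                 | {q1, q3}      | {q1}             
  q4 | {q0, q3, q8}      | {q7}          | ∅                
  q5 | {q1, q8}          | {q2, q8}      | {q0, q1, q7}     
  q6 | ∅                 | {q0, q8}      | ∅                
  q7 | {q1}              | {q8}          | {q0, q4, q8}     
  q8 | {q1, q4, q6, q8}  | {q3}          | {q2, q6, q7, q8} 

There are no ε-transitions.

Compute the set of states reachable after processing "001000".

Start in {q0}.
Read '0': {q0} → {q3, q4, q5, q8}.
Read '0': {q3, q4, q5, q8} → {q0, q1, q3, q4, q6, q8}.
Read '1': {q0, q1, q3, q4, q6, q8} → {q0, q1, q2, q3, q6, q7, q8}.
Read '0': {q0, q1, q2, q3, q6, q7, q8} → {q1, q3, q4, q5, q6, q8}.
Read '0': {q1, q3, q4, q5, q6, q8} → {q0, q1, q3, q4, q6, q8}.
Read '0': {q0, q1, q3, q4, q6, q8} → {q0, q1, q3, q4, q5, q6, q8}.

{q0, q1, q3, q4, q5, q6, q8}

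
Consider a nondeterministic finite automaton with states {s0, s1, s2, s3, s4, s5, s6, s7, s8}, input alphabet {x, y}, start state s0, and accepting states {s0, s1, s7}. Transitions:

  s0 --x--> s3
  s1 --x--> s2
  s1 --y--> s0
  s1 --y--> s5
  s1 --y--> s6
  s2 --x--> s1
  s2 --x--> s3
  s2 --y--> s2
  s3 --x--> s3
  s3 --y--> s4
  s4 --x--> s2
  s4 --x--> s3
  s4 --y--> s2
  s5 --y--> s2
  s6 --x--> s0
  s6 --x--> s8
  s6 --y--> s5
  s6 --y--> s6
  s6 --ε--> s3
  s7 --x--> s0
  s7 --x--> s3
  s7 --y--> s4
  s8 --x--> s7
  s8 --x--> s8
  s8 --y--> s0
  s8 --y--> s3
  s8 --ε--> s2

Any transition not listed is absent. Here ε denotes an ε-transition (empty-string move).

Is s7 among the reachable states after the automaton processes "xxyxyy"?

No

Start in {s0}.
Read 'x': {s0} → {s3}.
Read 'x': {s3} → {s3}.
Read 'y': {s3} → {s4}.
Read 'x': {s4} → {s2, s3}.
Read 'y': {s2, s3} → {s2, s4}.
Read 'y': {s2, s4} → {s2}.
State s7 is not in {s2}.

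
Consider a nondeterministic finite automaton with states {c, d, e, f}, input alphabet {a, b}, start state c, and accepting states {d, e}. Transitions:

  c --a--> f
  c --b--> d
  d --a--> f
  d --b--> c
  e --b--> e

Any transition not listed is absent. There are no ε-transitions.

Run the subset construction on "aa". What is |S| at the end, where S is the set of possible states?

Start in {c}.
Read 'a': c→{f}; now {f}.
Read 'a': f→∅; now ∅.
That set has 0 states.

0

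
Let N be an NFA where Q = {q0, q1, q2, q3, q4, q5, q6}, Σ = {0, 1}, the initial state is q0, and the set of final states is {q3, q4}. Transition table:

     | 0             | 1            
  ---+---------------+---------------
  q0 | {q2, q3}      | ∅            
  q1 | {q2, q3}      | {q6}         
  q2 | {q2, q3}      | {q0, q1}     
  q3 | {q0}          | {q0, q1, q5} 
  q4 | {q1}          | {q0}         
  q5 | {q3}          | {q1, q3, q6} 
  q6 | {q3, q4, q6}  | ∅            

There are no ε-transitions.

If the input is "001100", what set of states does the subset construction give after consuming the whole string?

Start in {q0}.
Read '0': {q0} → {q2, q3}.
Read '0': {q2, q3} → {q0, q2, q3}.
Read '1': {q0, q2, q3} → {q0, q1, q5}.
Read '1': {q0, q1, q5} → {q1, q3, q6}.
Read '0': {q1, q3, q6} → {q0, q2, q3, q4, q6}.
Read '0': {q0, q2, q3, q4, q6} → {q0, q1, q2, q3, q4, q6}.

{q0, q1, q2, q3, q4, q6}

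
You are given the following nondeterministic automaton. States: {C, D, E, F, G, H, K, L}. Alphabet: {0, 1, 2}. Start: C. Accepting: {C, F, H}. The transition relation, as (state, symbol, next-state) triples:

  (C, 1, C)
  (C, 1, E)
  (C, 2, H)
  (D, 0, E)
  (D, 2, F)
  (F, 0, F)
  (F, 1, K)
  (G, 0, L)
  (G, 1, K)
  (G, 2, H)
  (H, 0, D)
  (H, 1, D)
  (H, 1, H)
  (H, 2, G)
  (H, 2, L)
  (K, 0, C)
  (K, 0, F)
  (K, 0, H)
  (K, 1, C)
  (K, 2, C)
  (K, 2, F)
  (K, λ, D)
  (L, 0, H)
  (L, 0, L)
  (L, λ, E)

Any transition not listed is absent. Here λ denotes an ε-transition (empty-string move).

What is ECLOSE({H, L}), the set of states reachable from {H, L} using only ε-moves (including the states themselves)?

Begin with {H, L}.
ε-move L → E; add E.

{E, H, L}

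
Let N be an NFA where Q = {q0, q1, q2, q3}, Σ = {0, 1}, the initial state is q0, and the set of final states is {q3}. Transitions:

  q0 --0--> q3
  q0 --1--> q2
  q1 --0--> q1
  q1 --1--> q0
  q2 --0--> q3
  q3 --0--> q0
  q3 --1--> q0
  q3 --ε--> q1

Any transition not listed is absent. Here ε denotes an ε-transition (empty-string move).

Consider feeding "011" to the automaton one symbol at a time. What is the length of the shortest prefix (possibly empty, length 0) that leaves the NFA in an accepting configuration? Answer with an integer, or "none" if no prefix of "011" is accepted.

Start in {q0}.
Read '0': {q0} → {q1, q3}.
None of the earlier sets intersect F, but {q1, q3} does.

1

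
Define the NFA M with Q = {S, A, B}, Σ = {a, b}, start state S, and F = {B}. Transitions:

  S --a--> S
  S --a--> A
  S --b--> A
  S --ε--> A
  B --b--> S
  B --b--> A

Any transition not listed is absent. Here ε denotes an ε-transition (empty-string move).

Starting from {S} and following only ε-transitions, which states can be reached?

{S, A}

Begin with {S}.
ε-move S → A; add A.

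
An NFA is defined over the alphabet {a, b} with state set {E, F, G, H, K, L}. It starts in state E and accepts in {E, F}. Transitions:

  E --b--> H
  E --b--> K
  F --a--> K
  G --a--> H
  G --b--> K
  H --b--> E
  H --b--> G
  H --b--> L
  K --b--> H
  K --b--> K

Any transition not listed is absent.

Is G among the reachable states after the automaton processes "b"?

No

Start in {E}.
Read 'b': E→{H, K}; now {H, K}.
State G is not in {H, K}.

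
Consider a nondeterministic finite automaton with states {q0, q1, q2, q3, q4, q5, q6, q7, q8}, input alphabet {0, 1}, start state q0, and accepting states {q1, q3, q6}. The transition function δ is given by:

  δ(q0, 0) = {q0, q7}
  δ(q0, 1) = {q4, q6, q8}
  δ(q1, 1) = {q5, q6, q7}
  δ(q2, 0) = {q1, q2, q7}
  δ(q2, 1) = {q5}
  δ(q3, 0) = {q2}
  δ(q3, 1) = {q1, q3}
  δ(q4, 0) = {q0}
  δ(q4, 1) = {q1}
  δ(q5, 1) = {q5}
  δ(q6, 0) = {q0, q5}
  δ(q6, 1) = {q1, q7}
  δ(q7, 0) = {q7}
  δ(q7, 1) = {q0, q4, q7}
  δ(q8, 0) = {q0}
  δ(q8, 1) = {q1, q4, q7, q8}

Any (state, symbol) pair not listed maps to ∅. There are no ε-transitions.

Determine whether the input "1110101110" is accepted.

Start in {q0}.
Read '1': q0→{q4, q6, q8}; now {q4, q6, q8}.
Read '1': q4→{q1}, q6→{q1, q7}, q8→{q1, q4, q7, q8}; now {q1, q4, q7, q8}.
Read '1': q1→{q5, q6, q7}, q4→{q1}, q7→{q0, q4, q7}, q8→{q1, q4, q7, q8}; now {q0, q1, q4, q5, q6, q7, q8}.
Read '0': q0→{q0, q7}, q1→∅, q4→{q0}, q5→∅, q6→{q0, q5}, q7→{q7}, q8→{q0}; now {q0, q5, q7}.
Read '1': q0→{q4, q6, q8}, q5→{q5}, q7→{q0, q4, q7}; now {q0, q4, q5, q6, q7, q8}.
Read '0': q0→{q0, q7}, q4→{q0}, q5→∅, q6→{q0, q5}, q7→{q7}, q8→{q0}; now {q0, q5, q7}.
Read '1': q0→{q4, q6, q8}, q5→{q5}, q7→{q0, q4, q7}; now {q0, q4, q5, q6, q7, q8}.
Read '1': q0→{q4, q6, q8}, q4→{q1}, q5→{q5}, q6→{q1, q7}, q7→{q0, q4, q7}, q8→{q1, q4, q7, q8}; now {q0, q1, q4, q5, q6, q7, q8}.
Read '1': q0→{q4, q6, q8}, q1→{q5, q6, q7}, q4→{q1}, q5→{q5}, q6→{q1, q7}, q7→{q0, q4, q7}, q8→{q1, q4, q7, q8}; now {q0, q1, q4, q5, q6, q7, q8}.
Read '0': q0→{q0, q7}, q1→∅, q4→{q0}, q5→∅, q6→{q0, q5}, q7→{q7}, q8→{q0}; now {q0, q5, q7}.
The final set {q0, q5, q7} contains no accepting state.

No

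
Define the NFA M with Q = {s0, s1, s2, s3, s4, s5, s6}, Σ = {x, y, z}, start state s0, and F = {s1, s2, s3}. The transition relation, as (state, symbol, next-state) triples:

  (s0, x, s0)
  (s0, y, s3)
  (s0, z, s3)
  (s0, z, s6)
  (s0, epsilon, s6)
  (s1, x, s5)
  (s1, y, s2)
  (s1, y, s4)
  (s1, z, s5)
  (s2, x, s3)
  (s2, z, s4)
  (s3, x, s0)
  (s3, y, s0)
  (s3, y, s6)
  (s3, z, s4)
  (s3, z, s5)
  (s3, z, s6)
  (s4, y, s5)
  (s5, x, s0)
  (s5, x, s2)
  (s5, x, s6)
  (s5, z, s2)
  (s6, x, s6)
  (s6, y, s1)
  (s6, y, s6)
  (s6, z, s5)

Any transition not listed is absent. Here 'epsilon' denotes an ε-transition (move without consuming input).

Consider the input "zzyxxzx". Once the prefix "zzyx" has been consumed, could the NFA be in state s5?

Start: ε-closure({s0}) = {s0, s6}.
Read 'z': {s0, s6} → {s3, s5, s6}.
Read 'z': {s3, s5, s6} → {s2, s4, s5, s6}.
Read 'y': {s2, s4, s5, s6} → {s1, s5, s6}.
Read 'x': {s1, s5, s6} → {s0, s2, s5, s6}.
State s5 is in {s0, s2, s5, s6}.

Yes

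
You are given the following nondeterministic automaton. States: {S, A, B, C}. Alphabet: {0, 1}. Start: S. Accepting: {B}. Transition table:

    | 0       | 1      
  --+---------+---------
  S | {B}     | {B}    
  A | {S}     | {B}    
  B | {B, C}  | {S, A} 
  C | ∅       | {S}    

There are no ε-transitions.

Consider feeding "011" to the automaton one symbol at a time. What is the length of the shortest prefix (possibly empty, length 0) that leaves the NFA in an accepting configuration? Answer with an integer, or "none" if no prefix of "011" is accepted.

Start in {S}.
Read '0': S→{B}; now {B}.
None of the earlier sets intersect F, but {B} does.

1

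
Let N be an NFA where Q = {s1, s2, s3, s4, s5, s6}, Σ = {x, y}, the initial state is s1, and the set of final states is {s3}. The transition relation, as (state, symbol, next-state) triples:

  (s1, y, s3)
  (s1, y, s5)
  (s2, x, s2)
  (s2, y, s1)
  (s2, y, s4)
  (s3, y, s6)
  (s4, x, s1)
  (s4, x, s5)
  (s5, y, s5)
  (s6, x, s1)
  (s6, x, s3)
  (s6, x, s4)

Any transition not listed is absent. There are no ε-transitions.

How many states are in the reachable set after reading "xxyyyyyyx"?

0

Start in {s1}.
Read 'x': s1→∅; now ∅.
The set is empty and remains empty for the remaining 8 symbols.
That set has 0 states.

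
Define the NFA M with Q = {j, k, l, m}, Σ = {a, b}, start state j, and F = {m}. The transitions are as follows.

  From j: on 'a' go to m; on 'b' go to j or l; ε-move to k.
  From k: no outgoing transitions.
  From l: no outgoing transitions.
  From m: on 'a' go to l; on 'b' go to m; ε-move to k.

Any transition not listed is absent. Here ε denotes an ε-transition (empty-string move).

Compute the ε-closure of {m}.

Begin with {m}.
ε-move m → k; add k.

{k, m}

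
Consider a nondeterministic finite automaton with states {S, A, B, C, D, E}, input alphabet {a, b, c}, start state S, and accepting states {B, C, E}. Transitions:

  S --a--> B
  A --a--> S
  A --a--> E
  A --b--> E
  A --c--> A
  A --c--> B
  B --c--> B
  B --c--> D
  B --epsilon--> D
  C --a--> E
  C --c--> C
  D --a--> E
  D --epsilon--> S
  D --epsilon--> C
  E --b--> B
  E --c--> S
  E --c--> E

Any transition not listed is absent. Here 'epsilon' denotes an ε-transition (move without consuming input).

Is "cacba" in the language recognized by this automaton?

No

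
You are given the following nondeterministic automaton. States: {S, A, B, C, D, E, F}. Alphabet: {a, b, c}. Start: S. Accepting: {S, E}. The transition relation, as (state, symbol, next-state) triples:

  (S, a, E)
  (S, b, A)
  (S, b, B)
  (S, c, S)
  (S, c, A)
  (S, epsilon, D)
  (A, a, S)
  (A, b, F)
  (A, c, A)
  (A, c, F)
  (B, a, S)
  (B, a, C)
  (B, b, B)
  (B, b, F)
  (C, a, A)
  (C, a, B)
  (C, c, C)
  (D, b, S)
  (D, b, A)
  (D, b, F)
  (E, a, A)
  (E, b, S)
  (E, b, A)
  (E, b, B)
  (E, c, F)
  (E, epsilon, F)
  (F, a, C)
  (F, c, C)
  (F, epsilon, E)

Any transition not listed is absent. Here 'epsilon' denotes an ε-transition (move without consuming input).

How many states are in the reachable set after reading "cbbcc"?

6

Start: ε-closure({S}) = {S, D}.
Read 'c': S→{S, A}, D→∅; union {S, A}; ε-closure = {S, A, D}.
Read 'b': S→{A, B}, A→{F}, D→{S, A, F}; union {S, A, B, F}; ε-closure = {S, A, B, D, E, F}.
Read 'b': S→{A, B}, A→{F}, B→{B, F}, D→{S, A, F}, E→{S, A, B}, F→∅; union {S, A, B, F}; ε-closure = {S, A, B, D, E, F}.
Read 'c': S→{S, A}, A→{A, F}, B→∅, D→∅, E→{F}, F→{C}; union {S, A, C, F}; ε-closure = {S, A, C, D, E, F}.
Read 'c': S→{S, A}, A→{A, F}, C→{C}, D→∅, E→{F}, F→{C}; union {S, A, C, F}; ε-closure = {S, A, C, D, E, F}.
That set has 6 states.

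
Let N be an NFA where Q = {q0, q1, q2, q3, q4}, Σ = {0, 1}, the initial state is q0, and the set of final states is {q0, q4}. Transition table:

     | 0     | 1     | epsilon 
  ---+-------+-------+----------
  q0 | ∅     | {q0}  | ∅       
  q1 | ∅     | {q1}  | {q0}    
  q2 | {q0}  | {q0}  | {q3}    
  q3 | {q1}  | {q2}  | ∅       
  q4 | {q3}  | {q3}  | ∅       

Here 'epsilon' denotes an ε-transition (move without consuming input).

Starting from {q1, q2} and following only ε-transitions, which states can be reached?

{q0, q1, q2, q3}

Begin with {q1, q2}.
ε-move q1 → q0; add q0.
ε-move q2 → q3; add q3.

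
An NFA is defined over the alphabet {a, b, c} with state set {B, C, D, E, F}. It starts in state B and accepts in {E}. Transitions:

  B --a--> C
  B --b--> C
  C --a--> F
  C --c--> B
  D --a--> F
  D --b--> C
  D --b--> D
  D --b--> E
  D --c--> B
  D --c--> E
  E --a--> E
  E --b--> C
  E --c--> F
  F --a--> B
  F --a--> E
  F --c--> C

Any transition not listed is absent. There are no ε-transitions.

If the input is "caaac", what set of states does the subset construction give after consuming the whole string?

∅

Start in {B}.
Read 'c': {B} → ∅.
The set is empty and remains empty for the remaining 4 symbols.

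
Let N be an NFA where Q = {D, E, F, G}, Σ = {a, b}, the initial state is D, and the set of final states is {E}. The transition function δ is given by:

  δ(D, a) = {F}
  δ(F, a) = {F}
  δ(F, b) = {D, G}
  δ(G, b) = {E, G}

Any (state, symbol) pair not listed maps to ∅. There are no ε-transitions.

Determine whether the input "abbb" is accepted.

Start in {D}.
Read 'a': D→{F}; now {F}.
Read 'b': F→{D, G}; now {D, G}.
Read 'b': D→∅, G→{E, G}; now {E, G}.
Read 'b': E→∅, G→{E, G}; now {E, G}.
The final set {E, G} contains the accepting state E.

Yes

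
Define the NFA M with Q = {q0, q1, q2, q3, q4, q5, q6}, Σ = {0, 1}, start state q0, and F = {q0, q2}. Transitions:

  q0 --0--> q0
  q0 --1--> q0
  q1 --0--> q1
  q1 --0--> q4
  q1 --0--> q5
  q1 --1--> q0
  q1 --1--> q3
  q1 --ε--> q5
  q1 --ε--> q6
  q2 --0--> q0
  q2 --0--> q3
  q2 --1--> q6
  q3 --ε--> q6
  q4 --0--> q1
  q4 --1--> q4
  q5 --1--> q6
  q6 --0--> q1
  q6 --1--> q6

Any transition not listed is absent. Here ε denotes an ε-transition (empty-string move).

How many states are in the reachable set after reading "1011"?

1

Start in {q0}.
Read '1': q0→{q0}; now {q0}.
Read '0': q0→{q0}; now {q0}.
Read '1': q0→{q0}; now {q0}.
Read '1': q0→{q0}; now {q0}.
That set has 1 state.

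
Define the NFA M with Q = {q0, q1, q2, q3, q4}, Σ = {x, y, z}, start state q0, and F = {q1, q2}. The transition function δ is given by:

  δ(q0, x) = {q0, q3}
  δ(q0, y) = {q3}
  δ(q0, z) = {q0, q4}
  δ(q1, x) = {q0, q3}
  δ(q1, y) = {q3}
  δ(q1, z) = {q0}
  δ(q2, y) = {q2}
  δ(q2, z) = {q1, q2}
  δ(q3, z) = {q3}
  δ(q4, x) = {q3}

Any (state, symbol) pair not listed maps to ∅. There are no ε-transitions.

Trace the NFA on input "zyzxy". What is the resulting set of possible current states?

∅

Start in {q0}.
Read 'z': q0→{q0, q4}; now {q0, q4}.
Read 'y': q0→{q3}, q4→∅; now {q3}.
Read 'z': q3→{q3}; now {q3}.
Read 'x': q3→∅; now ∅.
The set is empty and remains empty for the remaining 1 symbol.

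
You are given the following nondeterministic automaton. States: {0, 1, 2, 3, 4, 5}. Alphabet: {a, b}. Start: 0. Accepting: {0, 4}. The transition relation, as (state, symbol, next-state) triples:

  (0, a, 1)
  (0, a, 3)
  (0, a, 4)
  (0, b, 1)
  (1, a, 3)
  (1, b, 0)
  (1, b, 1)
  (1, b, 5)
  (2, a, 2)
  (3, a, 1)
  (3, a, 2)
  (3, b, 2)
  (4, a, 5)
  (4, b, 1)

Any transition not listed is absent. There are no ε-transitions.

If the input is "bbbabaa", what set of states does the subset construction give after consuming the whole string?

Start in {0}.
Read 'b': {0} → {1}.
Read 'b': {1} → {0, 1, 5}.
Read 'b': {0, 1, 5} → {0, 1, 5}.
Read 'a': {0, 1, 5} → {1, 3, 4}.
Read 'b': {1, 3, 4} → {0, 1, 2, 5}.
Read 'a': {0, 1, 2, 5} → {1, 2, 3, 4}.
Read 'a': {1, 2, 3, 4} → {1, 2, 3, 5}.

{1, 2, 3, 5}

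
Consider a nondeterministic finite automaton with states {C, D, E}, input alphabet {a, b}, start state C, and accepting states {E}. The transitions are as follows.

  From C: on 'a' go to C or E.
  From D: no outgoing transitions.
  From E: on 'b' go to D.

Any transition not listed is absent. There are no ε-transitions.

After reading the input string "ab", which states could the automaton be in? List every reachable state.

{D}

Start in {C}.
Read 'a': {C} → {C, E}.
Read 'b': {C, E} → {D}.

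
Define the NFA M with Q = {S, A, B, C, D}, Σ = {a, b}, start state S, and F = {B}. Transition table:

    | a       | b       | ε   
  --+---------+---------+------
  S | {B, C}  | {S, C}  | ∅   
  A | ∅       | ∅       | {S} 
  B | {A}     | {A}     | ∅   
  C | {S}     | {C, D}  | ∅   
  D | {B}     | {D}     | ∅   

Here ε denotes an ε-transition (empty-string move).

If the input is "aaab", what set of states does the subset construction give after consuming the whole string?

{S, A, C, D}

Start in {S}.
Read 'a': S→{B, C}; now {B, C}.
Read 'a': B→{A}, C→{S}; now {S, A}.
Read 'a': S→{B, C}, A→∅; now {B, C}.
Read 'b': B→{A}, C→{C, D}; union {A, C, D}; ε-closure = {S, A, C, D}.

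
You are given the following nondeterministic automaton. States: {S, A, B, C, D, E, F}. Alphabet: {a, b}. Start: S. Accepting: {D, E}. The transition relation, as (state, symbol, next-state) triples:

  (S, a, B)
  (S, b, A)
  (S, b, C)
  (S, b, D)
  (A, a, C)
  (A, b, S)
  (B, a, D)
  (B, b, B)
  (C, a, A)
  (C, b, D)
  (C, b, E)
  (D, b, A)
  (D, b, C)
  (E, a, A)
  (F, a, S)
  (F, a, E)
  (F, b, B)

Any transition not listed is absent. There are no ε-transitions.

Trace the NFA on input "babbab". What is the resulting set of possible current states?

Start in {S}.
Read 'b': S→{A, C, D}; now {A, C, D}.
Read 'a': A→{C}, C→{A}, D→∅; now {A, C}.
Read 'b': A→{S}, C→{D, E}; now {S, D, E}.
Read 'b': S→{A, C, D}, D→{A, C}, E→∅; now {A, C, D}.
Read 'a': A→{C}, C→{A}, D→∅; now {A, C}.
Read 'b': A→{S}, C→{D, E}; now {S, D, E}.

{S, D, E}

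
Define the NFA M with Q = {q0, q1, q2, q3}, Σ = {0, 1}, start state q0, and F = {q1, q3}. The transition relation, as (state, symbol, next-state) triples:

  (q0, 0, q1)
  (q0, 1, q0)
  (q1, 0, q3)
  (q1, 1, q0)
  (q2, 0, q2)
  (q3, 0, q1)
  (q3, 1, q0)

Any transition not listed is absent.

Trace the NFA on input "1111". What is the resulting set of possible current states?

{q0}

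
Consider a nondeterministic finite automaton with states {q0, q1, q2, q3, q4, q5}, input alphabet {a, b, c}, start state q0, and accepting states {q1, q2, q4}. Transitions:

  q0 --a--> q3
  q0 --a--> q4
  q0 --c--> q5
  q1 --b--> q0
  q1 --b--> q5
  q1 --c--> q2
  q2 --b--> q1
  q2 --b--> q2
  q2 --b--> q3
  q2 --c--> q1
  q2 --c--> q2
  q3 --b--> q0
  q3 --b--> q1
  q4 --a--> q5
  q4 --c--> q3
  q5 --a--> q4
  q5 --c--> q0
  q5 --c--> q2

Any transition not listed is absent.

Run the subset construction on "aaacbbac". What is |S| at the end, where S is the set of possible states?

Start in {q0}.
Read 'a': {q0} → {q3, q4}.
Read 'a': {q3, q4} → {q5}.
Read 'a': {q5} → {q4}.
Read 'c': {q4} → {q3}.
Read 'b': {q3} → {q0, q1}.
Read 'b': {q0, q1} → {q0, q5}.
Read 'a': {q0, q5} → {q3, q4}.
Read 'c': {q3, q4} → {q3}.
That set has 1 state.

1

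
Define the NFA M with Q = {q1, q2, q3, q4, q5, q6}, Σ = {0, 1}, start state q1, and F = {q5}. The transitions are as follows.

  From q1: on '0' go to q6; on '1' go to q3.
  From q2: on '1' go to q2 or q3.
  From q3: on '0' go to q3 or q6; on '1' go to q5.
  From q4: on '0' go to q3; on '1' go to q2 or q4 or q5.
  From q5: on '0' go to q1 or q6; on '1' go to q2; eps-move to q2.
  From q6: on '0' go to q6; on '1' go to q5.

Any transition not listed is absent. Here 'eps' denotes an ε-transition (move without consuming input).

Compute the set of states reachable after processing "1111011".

{q2, q3, q5}

Start in {q1}.
Read '1': {q1} → {q3}.
Read '1': {q3} → {q2, q5}.
Read '1': {q2, q5} → {q2, q3}.
Read '1': {q2, q3} → {q2, q3, q5}.
Read '0': {q2, q3, q5} → {q1, q3, q6}.
Read '1': {q1, q3, q6} → {q2, q3, q5}.
Read '1': {q2, q3, q5} → {q2, q3, q5}.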